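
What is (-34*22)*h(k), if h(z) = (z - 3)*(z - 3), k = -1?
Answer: -11968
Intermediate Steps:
h(z) = (-3 + z)**2 (h(z) = (-3 + z)*(-3 + z) = (-3 + z)**2)
(-34*22)*h(k) = (-34*22)*(-3 - 1)**2 = -748*(-4)**2 = -748*16 = -11968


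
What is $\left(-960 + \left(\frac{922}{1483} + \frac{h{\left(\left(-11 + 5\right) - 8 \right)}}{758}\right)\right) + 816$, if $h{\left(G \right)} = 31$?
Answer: $- \frac{161127567}{1124114} \approx -143.34$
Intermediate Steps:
$\left(-960 + \left(\frac{922}{1483} + \frac{h{\left(\left(-11 + 5\right) - 8 \right)}}{758}\right)\right) + 816 = \left(-960 + \left(\frac{922}{1483} + \frac{31}{758}\right)\right) + 816 = \left(-960 + \frac{744849}{1124114}\right) + 816 = - \frac{1078404591}{1124114} + 816 = - \frac{161127567}{1124114}$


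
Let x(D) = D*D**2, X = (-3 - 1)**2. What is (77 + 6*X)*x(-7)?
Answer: -59339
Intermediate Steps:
X = 16 (X = (-4)**2 = 16)
x(D) = D**3
(77 + 6*X)*x(-7) = (77 + 6*16)*(-7)**3 = (77 + 96)*(-343) = 173*(-343) = -59339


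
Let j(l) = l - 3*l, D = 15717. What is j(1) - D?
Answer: -15719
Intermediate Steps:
j(l) = -2*l
j(1) - D = -2*1 - 1*15717 = -2 - 15717 = -15719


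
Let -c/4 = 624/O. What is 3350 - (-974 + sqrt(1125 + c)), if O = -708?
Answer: 4324 - sqrt(3928397)/59 ≈ 4290.4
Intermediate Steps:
c = 208/59 (c = -2496/(-708) = -2496*(-1)/708 = -4*(-52/59) = 208/59 ≈ 3.5254)
3350 - (-974 + sqrt(1125 + c)) = 3350 - (-974 + sqrt(1125 + 208/59)) = 3350 - (-974 + sqrt(66583/59)) = 3350 - (-974 + sqrt(3928397)/59) = 3350 + (974 - sqrt(3928397)/59) = 4324 - sqrt(3928397)/59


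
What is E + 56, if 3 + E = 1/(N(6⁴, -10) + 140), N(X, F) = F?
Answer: 6891/130 ≈ 53.008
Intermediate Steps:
E = -389/130 (E = -3 + 1/(-10 + 140) = -3 + 1/130 = -389/130 ≈ -2.9923)
E + 56 = -389/130 + 56 = 6891/130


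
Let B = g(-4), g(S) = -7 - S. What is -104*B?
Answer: 312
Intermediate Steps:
B = -3 (B = -7 - 1*(-4) = -7 + 4 = -3)
-104*B = -104*(-3) = 312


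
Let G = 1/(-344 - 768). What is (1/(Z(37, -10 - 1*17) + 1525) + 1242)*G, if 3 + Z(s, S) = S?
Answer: -1856791/1662440 ≈ -1.1169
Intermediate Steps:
Z(s, S) = -3 + S
G = -1/1112 (G = 1/(-1112) = -1/1112 ≈ -0.00089928)
(1/(Z(37, -10 - 1*17) + 1525) + 1242)*G = (1/((-3 + (-10 - 1*17)) + 1525) + 1242)*(-1/1112) = (1/((-3 + (-10 - 17)) + 1525) + 1242)*(-1/1112) = (1/((-3 - 27) + 1525) + 1242)*(-1/1112) = (1/(-30 + 1525) + 1242)*(-1/1112) = (1/1495 + 1242)*(-1/1112) = (1856791/1495)*(-1/1112) = -1856791/1662440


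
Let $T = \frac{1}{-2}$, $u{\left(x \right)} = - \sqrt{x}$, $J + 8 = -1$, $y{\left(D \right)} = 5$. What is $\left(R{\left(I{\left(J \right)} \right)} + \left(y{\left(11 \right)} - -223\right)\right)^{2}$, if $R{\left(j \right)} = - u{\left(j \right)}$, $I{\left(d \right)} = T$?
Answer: $\frac{\left(456 + i \sqrt{2}\right)^{2}}{4} \approx 51984.0 + 322.44 i$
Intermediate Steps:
$J = -9$ ($J = -8 - 1 = -9$)
$T = - \frac{1}{2} \approx -0.5$
$I{\left(d \right)} = - \frac{1}{2}$
$R{\left(j \right)} = \sqrt{j}$ ($R{\left(j \right)} = - \left(-1\right) \sqrt{j} = \sqrt{j}$)
$\left(R{\left(I{\left(J \right)} \right)} + \left(y{\left(11 \right)} - -223\right)\right)^{2} = \left(\sqrt{- \frac{1}{2}} + \left(5 - -223\right)\right)^{2} = \left(\frac{i \sqrt{2}}{2} + \left(5 + 223\right)\right)^{2} = \left(\frac{i \sqrt{2}}{2} + 228\right)^{2} = \left(228 + \frac{i \sqrt{2}}{2}\right)^{2}$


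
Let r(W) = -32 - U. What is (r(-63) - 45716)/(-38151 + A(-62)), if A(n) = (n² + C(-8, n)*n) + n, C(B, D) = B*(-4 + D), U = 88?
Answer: 45836/67105 ≈ 0.68305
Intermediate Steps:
A(n) = n + n² + n*(32 - 8*n) (A(n) = (n² + (-8*(-4 + n))*n) + n = (n² + (32 - 8*n)*n) + n = (n² + n*(32 - 8*n)) + n = n + n² + n*(32 - 8*n))
r(W) = -120 (r(W) = -32 - 1*88 = -32 - 88 = -120)
(r(-63) - 45716)/(-38151 + A(-62)) = (-120 - 45716)/(-38151 - 62*(33 - 7*(-62))) = -45836/(-38151 - 62*(33 + 434)) = -45836/(-38151 - 62*467) = -45836/(-38151 - 28954) = -45836/(-67105) = -45836*(-1/67105) = 45836/67105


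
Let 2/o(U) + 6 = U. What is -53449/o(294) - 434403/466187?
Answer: -3588081405075/466187 ≈ -7.6967e+6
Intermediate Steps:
o(U) = 2/(-6 + U)
-53449/o(294) - 434403/466187 = -53449/(2/(-6 + 294)) - 434403/466187 = -53449/(2/288) - 434403*1/466187 = -53449/(2*(1/288)) - 434403/466187 = -53449/1/144 - 434403/466187 = -53449*144 - 434403/466187 = -7696656 - 434403/466187 = -3588081405075/466187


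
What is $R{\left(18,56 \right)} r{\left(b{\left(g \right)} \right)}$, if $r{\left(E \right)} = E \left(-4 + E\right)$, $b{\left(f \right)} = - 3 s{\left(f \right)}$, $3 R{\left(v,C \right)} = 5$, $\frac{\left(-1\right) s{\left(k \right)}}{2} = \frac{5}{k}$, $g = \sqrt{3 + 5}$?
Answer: $\frac{375}{2} - 50 \sqrt{2} \approx 116.79$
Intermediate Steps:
$g = 2 \sqrt{2}$ ($g = \sqrt{8} = 2 \sqrt{2} \approx 2.8284$)
$s{\left(k \right)} = - \frac{10}{k}$ ($s{\left(k \right)} = - 2 \frac{5}{k} = - \frac{10}{k}$)
$R{\left(v,C \right)} = \frac{5}{3}$ ($R{\left(v,C \right)} = \frac{1}{3} \cdot 5 = \frac{5}{3}$)
$b{\left(f \right)} = \frac{30}{f}$ ($b{\left(f \right)} = - 3 \left(- \frac{10}{f}\right) = \frac{30}{f}$)
$R{\left(18,56 \right)} r{\left(b{\left(g \right)} \right)} = \frac{5 \frac{30}{2 \sqrt{2}} \left(-4 + \frac{30}{2 \sqrt{2}}\right)}{3} = \frac{5 \cdot 30 \frac{\sqrt{2}}{4} \left(-4 + 30 \frac{\sqrt{2}}{4}\right)}{3} = \frac{5 \frac{15 \sqrt{2}}{2} \left(-4 + \frac{15 \sqrt{2}}{2}\right)}{3} = \frac{5 \frac{15 \sqrt{2} \left(-4 + \frac{15 \sqrt{2}}{2}\right)}{2}}{3} = \frac{25 \sqrt{2} \left(-4 + \frac{15 \sqrt{2}}{2}\right)}{2}$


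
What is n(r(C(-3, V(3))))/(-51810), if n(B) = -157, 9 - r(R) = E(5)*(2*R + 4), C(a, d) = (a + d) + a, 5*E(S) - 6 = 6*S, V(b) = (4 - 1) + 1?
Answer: 1/330 ≈ 0.0030303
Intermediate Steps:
V(b) = 4 (V(b) = 3 + 1 = 4)
E(S) = 6/5 + 6*S/5 (E(S) = 6/5 + (6*S)/5 = 6/5 + 6*S/5)
C(a, d) = d + 2*a
r(R) = -99/5 - 72*R/5 (r(R) = 9 - (6/5 + (6/5)*5)*(2*R + 4) = 9 - (6/5 + 6)*(4 + 2*R) = 9 - 36*(4 + 2*R)/5 = 9 - (144/5 + 72*R/5) = 9 + (-144/5 - 72*R/5) = -99/5 - 72*R/5)
n(r(C(-3, V(3))))/(-51810) = -157/(-51810) = -157*(-1/51810) = 1/330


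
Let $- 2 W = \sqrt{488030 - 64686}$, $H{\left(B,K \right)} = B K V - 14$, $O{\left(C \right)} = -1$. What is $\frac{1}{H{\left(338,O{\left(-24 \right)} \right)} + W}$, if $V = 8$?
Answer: $- \frac{1359}{3640844} + \frac{\sqrt{26459}}{3640844} \approx -0.00032859$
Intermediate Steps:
$H{\left(B,K \right)} = -14 + 8 B K$ ($H{\left(B,K \right)} = B K 8 - 14 = 8 B K - 14 = -14 + 8 B K$)
$W = - 2 \sqrt{26459}$ ($W = - \frac{\sqrt{488030 - 64686}}{2} = - \frac{\sqrt{423344}}{2} = - \frac{4 \sqrt{26459}}{2} = - 2 \sqrt{26459} \approx -325.32$)
$\frac{1}{H{\left(338,O{\left(-24 \right)} \right)} + W} = \frac{1}{\left(-14 + 8 \cdot 338 \left(-1\right)\right) - 2 \sqrt{26459}} = \frac{1}{\left(-14 - 2704\right) - 2 \sqrt{26459}} = \frac{1}{-2718 - 2 \sqrt{26459}}$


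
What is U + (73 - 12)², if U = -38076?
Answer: -34355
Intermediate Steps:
U + (73 - 12)² = -38076 + (73 - 12)² = -38076 + 61² = -38076 + 3721 = -34355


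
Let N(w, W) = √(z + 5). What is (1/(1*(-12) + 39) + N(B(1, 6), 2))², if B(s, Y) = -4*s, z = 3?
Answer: 5833/729 + 4*√2/27 ≈ 8.2109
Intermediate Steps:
N(w, W) = 2*√2 (N(w, W) = √(3 + 5) = √8 = 2*√2)
(1/(1*(-12) + 39) + N(B(1, 6), 2))² = (1/(1*(-12) + 39) + 2*√2)² = (1/(-12 + 39) + 2*√2)² = (1/27 + 2*√2)²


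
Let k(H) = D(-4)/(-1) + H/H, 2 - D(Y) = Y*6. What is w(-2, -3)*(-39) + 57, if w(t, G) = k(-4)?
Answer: 1032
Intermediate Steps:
D(Y) = 2 - 6*Y (D(Y) = 2 - Y*6 = 2 - 6*Y)
k(H) = -25 (k(H) = (2 - 6*(-4))/(-1) + H/H = (2 + 24)*(-1) + 1 = 26*(-1) + 1 = -26 + 1 = -25)
w(t, G) = -25
w(-2, -3)*(-39) + 57 = -25*(-39) + 57 = 975 + 57 = 1032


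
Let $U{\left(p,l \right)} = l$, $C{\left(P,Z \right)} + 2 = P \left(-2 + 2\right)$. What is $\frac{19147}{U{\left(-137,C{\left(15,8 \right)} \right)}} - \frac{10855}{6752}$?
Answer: $- \frac{64651127}{6752} \approx -9575.1$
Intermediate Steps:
$C{\left(P,Z \right)} = -2$ ($C{\left(P,Z \right)} = -2 + P \left(-2 + 2\right) = -2 + P 0 = -2 + 0 = -2$)
$\frac{19147}{U{\left(-137,C{\left(15,8 \right)} \right)}} - \frac{10855}{6752} = \frac{19147}{-2} - \frac{10855}{6752} = 19147 \left(- \frac{1}{2}\right) - \frac{10855}{6752} = - \frac{19147}{2} - \frac{10855}{6752} = - \frac{64651127}{6752}$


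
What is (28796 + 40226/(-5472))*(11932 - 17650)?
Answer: -75063753079/456 ≈ -1.6461e+8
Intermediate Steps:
(28796 + 40226/(-5472))*(11932 - 17650) = (28796 + 40226*(-1/5472))*(-5718) = (28796 - 20113/2736)*(-5718) = (78765743/2736)*(-5718) = -75063753079/456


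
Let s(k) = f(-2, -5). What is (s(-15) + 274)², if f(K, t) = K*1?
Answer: 73984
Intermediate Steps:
f(K, t) = K
s(k) = -2
(s(-15) + 274)² = (-2 + 274)² = 272² = 73984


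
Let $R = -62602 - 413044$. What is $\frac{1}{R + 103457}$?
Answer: $- \frac{1}{372189} \approx -2.6868 \cdot 10^{-6}$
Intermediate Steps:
$R = -475646$ ($R = -62602 - 413044 = -475646$)
$\frac{1}{R + 103457} = \frac{1}{-475646 + 103457} = \frac{1}{-372189} = - \frac{1}{372189}$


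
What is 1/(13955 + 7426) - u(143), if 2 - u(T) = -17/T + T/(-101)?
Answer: -1091528369/308805783 ≈ -3.5347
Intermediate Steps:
u(T) = 2 + 17/T + T/101 (u(T) = 2 - (-17/T + T/(-101)) = 2 - (-17/T + T*(-1/101)) = 2 - (-17/T - T/101) = 2 + (17/T + T/101) = 2 + 17/T + T/101)
1/(13955 + 7426) - u(143) = 1/(13955 + 7426) - (2 + 17/143 + (1/101)*143) = 1/21381 - (2 + 17*(1/143) + 143/101) = 1/21381 - (2 + 17/143 + 143/101) = 1/21381 - 1*51052/14443 = 1/21381 - 51052/14443 = -1091528369/308805783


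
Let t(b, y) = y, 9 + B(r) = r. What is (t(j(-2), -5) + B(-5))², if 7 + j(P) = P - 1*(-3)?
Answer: 361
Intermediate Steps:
B(r) = -9 + r
j(P) = -4 + P (j(P) = -7 + (P - 1*(-3)) = -7 + (P + 3) = -7 + (3 + P) = -4 + P)
(t(j(-2), -5) + B(-5))² = (-5 + (-9 - 5))² = (-5 - 14)² = (-19)² = 361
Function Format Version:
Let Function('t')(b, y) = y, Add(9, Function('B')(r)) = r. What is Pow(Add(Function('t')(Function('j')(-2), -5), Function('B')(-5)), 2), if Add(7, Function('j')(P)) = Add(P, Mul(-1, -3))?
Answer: 361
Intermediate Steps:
Function('B')(r) = Add(-9, r)
Function('j')(P) = Add(-4, P) (Function('j')(P) = Add(-7, Add(P, Mul(-1, -3))) = Add(-7, Add(P, 3)) = Add(-7, Add(3, P)) = Add(-4, P))
Pow(Add(Function('t')(Function('j')(-2), -5), Function('B')(-5)), 2) = Pow(Add(-5, Add(-9, -5)), 2) = Pow(Add(-5, -14), 2) = Pow(-19, 2) = 361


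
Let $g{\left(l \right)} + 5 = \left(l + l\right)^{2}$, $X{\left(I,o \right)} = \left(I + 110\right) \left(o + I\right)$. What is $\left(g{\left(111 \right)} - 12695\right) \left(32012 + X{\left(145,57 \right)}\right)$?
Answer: $3055568848$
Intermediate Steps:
$X{\left(I,o \right)} = \left(110 + I\right) \left(I + o\right)$
$g{\left(l \right)} = -5 + 4 l^{2}$ ($g{\left(l \right)} = -5 + \left(l + l\right)^{2} = -5 + \left(2 l\right)^{2} = -5 + 4 l^{2}$)
$\left(g{\left(111 \right)} - 12695\right) \left(32012 + X{\left(145,57 \right)}\right) = \left(\left(-5 + 4 \cdot 111^{2}\right) - 12695\right) \left(32012 + \left(145^{2} + 110 \cdot 145 + 110 \cdot 57 + 145 \cdot 57\right)\right) = \left(\left(-5 + 4 \cdot 12321\right) - 12695\right) \left(32012 + \left(21025 + 15950 + 6270 + 8265\right)\right) = \left(\left(-5 + 49284\right) - 12695\right) \left(32012 + 51510\right) = \left(49279 - 12695\right) 83522 = 36584 \cdot 83522 = 3055568848$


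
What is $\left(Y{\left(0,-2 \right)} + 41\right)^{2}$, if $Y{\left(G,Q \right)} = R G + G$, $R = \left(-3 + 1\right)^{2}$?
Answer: $1681$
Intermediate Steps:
$R = 4$ ($R = \left(-2\right)^{2} = 4$)
$Y{\left(G,Q \right)} = 5 G$ ($Y{\left(G,Q \right)} = 4 G + G = 5 G$)
$\left(Y{\left(0,-2 \right)} + 41\right)^{2} = \left(5 \cdot 0 + 41\right)^{2} = \left(0 + 41\right)^{2} = 41^{2} = 1681$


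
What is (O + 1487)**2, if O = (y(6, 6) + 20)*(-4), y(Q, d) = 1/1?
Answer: 1968409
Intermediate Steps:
y(Q, d) = 1
O = -84 (O = (1 + 20)*(-4) = 21*(-4) = -84)
(O + 1487)**2 = (-84 + 1487)**2 = 1403**2 = 1968409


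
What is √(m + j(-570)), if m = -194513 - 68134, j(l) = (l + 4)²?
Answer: √57709 ≈ 240.23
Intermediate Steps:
j(l) = (4 + l)²
m = -262647
√(m + j(-570)) = √(-262647 + (4 - 570)²) = √(-262647 + (-566)²) = √(-262647 + 320356) = √57709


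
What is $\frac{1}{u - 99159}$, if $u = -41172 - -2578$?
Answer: $- \frac{1}{137753} \approx -7.2594 \cdot 10^{-6}$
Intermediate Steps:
$u = -38594$ ($u = -41172 + 2578 = -38594$)
$\frac{1}{u - 99159} = \frac{1}{-38594 - 99159} = \frac{1}{-137753} = - \frac{1}{137753}$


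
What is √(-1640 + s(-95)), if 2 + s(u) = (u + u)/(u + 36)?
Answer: 4*I*√356537/59 ≈ 40.482*I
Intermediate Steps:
s(u) = -2 + 2*u/(36 + u) (s(u) = -2 + (u + u)/(u + 36) = -2 + (2*u)/(36 + u) = -2 + 2*u/(36 + u))
√(-1640 + s(-95)) = √(-1640 - 72/(36 - 95)) = √(-1640 - 72/(-59)) = √(-1640 - 72*(-1/59)) = √(-1640 + 72/59) = √(-96688/59) = 4*I*√356537/59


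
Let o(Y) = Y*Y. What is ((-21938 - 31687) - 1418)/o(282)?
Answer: -55043/79524 ≈ -0.69216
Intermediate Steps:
o(Y) = Y**2
((-21938 - 31687) - 1418)/o(282) = ((-21938 - 31687) - 1418)/(282**2) = (-53625 - 1418)/79524 = -55043*1/79524 = -55043/79524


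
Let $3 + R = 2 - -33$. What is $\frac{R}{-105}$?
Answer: $- \frac{32}{105} \approx -0.30476$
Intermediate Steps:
$R = 32$ ($R = -3 + \left(2 - -33\right) = -3 + \left(2 + 33\right) = -3 + 35 = 32$)
$\frac{R}{-105} = \frac{32}{-105} = 32 \left(- \frac{1}{105}\right) = - \frac{32}{105}$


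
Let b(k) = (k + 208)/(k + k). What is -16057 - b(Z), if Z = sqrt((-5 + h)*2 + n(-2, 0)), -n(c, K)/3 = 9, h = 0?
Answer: -32115/2 + 104*I*sqrt(37)/37 ≈ -16058.0 + 17.098*I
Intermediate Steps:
n(c, K) = -27 (n(c, K) = -3*9 = -27)
Z = I*sqrt(37) (Z = sqrt((-5 + 0)*2 - 27) = sqrt(-5*2 - 27) = sqrt(-10 - 27) = sqrt(-37) = I*sqrt(37) ≈ 6.0828*I)
b(k) = (208 + k)/(2*k) (b(k) = (208 + k)/((2*k)) = (208 + k)*(1/(2*k)) = (208 + k)/(2*k))
-16057 - b(Z) = -16057 - (208 + I*sqrt(37))/(2*(I*sqrt(37))) = -16057 - (-I*sqrt(37)/37)*(208 + I*sqrt(37))/2 = -16057 - (-1)*I*sqrt(37)*(208 + I*sqrt(37))/74 = -16057 + I*sqrt(37)*(208 + I*sqrt(37))/74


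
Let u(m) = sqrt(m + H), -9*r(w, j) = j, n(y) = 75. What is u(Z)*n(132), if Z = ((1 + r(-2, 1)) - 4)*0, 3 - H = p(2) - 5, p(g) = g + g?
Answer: 150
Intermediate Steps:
p(g) = 2*g
r(w, j) = -j/9
H = 4 (H = 3 - (2*2 - 5) = 3 - (4 - 5) = 3 - 1*(-1) = 3 + 1 = 4)
Z = 0 (Z = ((1 - 1/9*1) - 4)*0 = ((1 - 1/9) - 4)*0 = (8/9 - 4)*0 = -28/9*0 = 0)
u(m) = sqrt(4 + m) (u(m) = sqrt(m + 4) = sqrt(4 + m))
u(Z)*n(132) = sqrt(4 + 0)*75 = sqrt(4)*75 = 2*75 = 150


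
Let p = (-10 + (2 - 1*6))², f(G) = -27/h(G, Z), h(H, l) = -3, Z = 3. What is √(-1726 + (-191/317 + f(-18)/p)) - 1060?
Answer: -1060 + I*√34005989555/4438 ≈ -1060.0 + 41.552*I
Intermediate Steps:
f(G) = 9 (f(G) = -27/(-3) = -27*(-⅓) = 9)
p = 196 (p = (-10 + (2 - 6))² = (-10 - 4)² = (-14)² = 196)
√(-1726 + (-191/317 + f(-18)/p)) - 1060 = √(-1726 + (-191/317 + 9/196)) - 1060 = √(-1726 - 34583/62132) - 1060 = √(-107274415/62132) - 1060 = I*√34005989555/4438 - 1060 = -1060 + I*√34005989555/4438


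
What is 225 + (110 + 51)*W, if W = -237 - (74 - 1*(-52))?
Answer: -58218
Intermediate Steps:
W = -363 (W = -237 - (74 + 52) = -237 - 1*126 = -237 - 126 = -363)
225 + (110 + 51)*W = 225 + (110 + 51)*(-363) = 225 + 161*(-363) = 225 - 58443 = -58218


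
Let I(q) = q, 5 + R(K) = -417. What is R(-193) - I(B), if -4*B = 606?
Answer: -541/2 ≈ -270.50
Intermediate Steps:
B = -303/2 (B = -1/4*606 = -303/2 ≈ -151.50)
R(K) = -422 (R(K) = -5 - 417 = -422)
R(-193) - I(B) = -422 - 1*(-303/2) = -422 + 303/2 = -541/2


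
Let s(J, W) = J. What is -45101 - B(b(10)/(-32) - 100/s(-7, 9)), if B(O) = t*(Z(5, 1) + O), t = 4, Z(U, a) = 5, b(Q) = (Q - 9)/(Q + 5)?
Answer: -37949633/840 ≈ -45178.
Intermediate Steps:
b(Q) = (-9 + Q)/(5 + Q)
B(O) = 20 + 4*O (B(O) = 4*(5 + O) = 20 + 4*O)
-45101 - B(b(10)/(-32) - 100/s(-7, 9)) = -45101 - (20 + 4*(((-9 + 10)/(5 + 10))/(-32) - 100/(-7))) = -45101 - (20 + 4*((1/15)*(-1/32) - 100*(-⅐))) = -45101 - (20 + 4*(((1/15)*1)*(-1/32) + 100/7)) = -45101 - (20 + 4*((1/15)*(-1/32) + 100/7)) = -45101 - (20 + 4*(-1/480 + 100/7)) = -45101 - (20 + 4*(47993/3360)) = -45101 - (20 + 47993/840) = -45101 - 1*64793/840 = -45101 - 64793/840 = -37949633/840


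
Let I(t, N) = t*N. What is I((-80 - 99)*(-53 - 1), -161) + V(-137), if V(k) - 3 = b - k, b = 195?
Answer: -1555891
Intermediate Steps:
V(k) = 198 - k (V(k) = 3 + (195 - k) = 198 - k)
I(t, N) = N*t
I((-80 - 99)*(-53 - 1), -161) + V(-137) = -161*(-80 - 99)*(-53 - 1) + (198 - 1*(-137)) = -(-28819)*(-54) + (198 + 137) = -161*9666 + 335 = -1556226 + 335 = -1555891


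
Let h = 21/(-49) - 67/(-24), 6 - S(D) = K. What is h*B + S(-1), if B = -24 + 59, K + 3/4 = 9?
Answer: 1931/24 ≈ 80.458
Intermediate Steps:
K = 33/4 (K = -¾ + 9 = 33/4 ≈ 8.2500)
S(D) = -9/4 (S(D) = 6 - 1*33/4 = 6 - 33/4 = -9/4)
B = 35
h = 397/168 (h = 21*(-1/49) - 67*(-1/24) = -3/7 + 67/24 = 397/168 ≈ 2.3631)
h*B + S(-1) = (397/168)*35 - 9/4 = 1985/24 - 9/4 = 1931/24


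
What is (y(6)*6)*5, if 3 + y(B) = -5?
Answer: -240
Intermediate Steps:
y(B) = -8 (y(B) = -3 - 5 = -8)
(y(6)*6)*5 = -8*6*5 = -48*5 = -240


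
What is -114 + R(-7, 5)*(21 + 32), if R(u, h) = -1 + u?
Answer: -538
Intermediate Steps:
-114 + R(-7, 5)*(21 + 32) = -114 + (-1 - 7)*(21 + 32) = -114 - 8*53 = -114 - 424 = -538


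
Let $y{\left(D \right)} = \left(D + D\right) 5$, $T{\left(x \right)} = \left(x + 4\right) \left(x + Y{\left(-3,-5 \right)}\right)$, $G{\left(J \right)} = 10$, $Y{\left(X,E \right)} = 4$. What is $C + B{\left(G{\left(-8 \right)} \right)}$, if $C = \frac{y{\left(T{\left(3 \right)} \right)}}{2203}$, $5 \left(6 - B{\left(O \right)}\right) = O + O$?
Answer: $\frac{4896}{2203} \approx 2.2224$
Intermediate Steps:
$T{\left(x \right)} = \left(4 + x\right)^{2}$ ($T{\left(x \right)} = \left(x + 4\right) \left(x + 4\right) = \left(4 + x\right) \left(4 + x\right) = \left(4 + x\right)^{2}$)
$B{\left(O \right)} = 6 - \frac{2 O}{5}$ ($B{\left(O \right)} = 6 - \frac{O + O}{5} = 6 - \frac{2 O}{5}$)
$y{\left(D \right)} = 10 D$ ($y{\left(D \right)} = 2 D 5 = 10 D$)
$C = \frac{490}{2203}$ ($C = \frac{10 \left(16 + 3^{2} + 8 \cdot 3\right)}{2203} = 10 \left(16 + 9 + 24\right) \frac{1}{2203} = 10 \cdot 49 \cdot \frac{1}{2203} = 490 \cdot \frac{1}{2203} = \frac{490}{2203} \approx 0.22242$)
$C + B{\left(G{\left(-8 \right)} \right)} = \frac{490}{2203} + \left(6 - 4\right) = \frac{490}{2203} + 2 = \frac{4896}{2203}$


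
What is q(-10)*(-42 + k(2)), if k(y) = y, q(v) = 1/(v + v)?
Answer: 2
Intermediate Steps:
q(v) = 1/(2*v)
q(-10)*(-42 + k(2)) = ((½)/(-10))*(-42 + 2) = ((½)*(-⅒))*(-40) = -1/20*(-40) = 2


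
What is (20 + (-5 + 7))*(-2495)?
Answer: -54890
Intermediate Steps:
(20 + (-5 + 7))*(-2495) = (20 + 2)*(-2495) = 22*(-2495) = -54890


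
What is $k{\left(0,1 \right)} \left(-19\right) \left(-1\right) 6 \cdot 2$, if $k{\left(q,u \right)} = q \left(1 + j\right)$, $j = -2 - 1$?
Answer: $0$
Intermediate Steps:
$j = -3$
$k{\left(q,u \right)} = - 2 q$ ($k{\left(q,u \right)} = q \left(1 - 3\right) = q \left(-2\right) = - 2 q$)
$k{\left(0,1 \right)} \left(-19\right) \left(-1\right) 6 \cdot 2 = \left(-2\right) 0 \left(-19\right) \left(-1\right) 6 \cdot 2 = 0 \left(-19\right) \left(\left(-6\right) 2\right) = 0 \left(-12\right) = 0$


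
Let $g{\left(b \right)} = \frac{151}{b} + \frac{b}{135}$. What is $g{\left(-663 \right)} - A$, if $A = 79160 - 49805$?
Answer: $- \frac{291986581}{9945} \approx -29360.0$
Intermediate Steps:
$g{\left(b \right)} = \frac{151}{b} + \frac{b}{135}$ ($g{\left(b \right)} = \frac{151}{b} + b \frac{1}{135} = \frac{151}{b} + \frac{b}{135}$)
$A = 29355$ ($A = 79160 - 49805 = 29355$)
$g{\left(-663 \right)} - A = \left(\frac{151}{-663} + \frac{1}{135} \left(-663\right)\right) - 29355 = \left(151 \left(- \frac{1}{663}\right) - \frac{221}{45}\right) - 29355 = \left(- \frac{151}{663} - \frac{221}{45}\right) - 29355 = - \frac{51106}{9945} - 29355 = - \frac{291986581}{9945}$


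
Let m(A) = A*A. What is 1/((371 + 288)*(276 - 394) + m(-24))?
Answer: -1/77186 ≈ -1.2956e-5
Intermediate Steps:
m(A) = A**2
1/((371 + 288)*(276 - 394) + m(-24)) = 1/((371 + 288)*(276 - 394) + (-24)**2) = 1/(659*(-118) + 576) = 1/(-77762 + 576) = 1/(-77186) = -1/77186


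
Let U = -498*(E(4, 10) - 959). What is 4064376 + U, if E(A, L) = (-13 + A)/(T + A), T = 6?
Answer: 22712031/5 ≈ 4.5424e+6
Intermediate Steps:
E(A, L) = (-13 + A)/(6 + A)
U = 2390151/5 (U = -498*((-13 + 4)/(6 + 4) - 959) = -498*(-9/10 - 959) = -498*(-9599/10) = 2390151/5 ≈ 4.7803e+5)
4064376 + U = 4064376 + 2390151/5 = 22712031/5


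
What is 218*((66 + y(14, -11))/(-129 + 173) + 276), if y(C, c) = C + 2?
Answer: 666317/11 ≈ 60574.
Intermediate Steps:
y(C, c) = 2 + C
218*((66 + y(14, -11))/(-129 + 173) + 276) = 218*((66 + (2 + 14))/(-129 + 173) + 276) = 218*((66 + 16)/44 + 276) = 218*(82*(1/44) + 276) = 218*(41/22 + 276) = 218*(6113/22) = 666317/11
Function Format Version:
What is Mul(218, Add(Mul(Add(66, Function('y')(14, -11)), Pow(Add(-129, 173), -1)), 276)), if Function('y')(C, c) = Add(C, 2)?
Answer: Rational(666317, 11) ≈ 60574.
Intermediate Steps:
Function('y')(C, c) = Add(2, C)
Mul(218, Add(Mul(Add(66, Function('y')(14, -11)), Pow(Add(-129, 173), -1)), 276)) = Mul(218, Add(Mul(Add(66, Add(2, 14)), Pow(Add(-129, 173), -1)), 276)) = Mul(218, Add(Mul(Add(66, 16), Pow(44, -1)), 276)) = Mul(218, Add(Mul(82, Rational(1, 44)), 276)) = Mul(218, Add(Rational(41, 22), 276)) = Mul(218, Rational(6113, 22)) = Rational(666317, 11)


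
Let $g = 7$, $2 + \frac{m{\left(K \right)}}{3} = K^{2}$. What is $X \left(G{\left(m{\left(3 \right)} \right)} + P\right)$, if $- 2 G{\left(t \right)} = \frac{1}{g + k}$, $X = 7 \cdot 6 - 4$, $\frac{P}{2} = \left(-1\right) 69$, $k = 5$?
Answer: $- \frac{62947}{12} \approx -5245.6$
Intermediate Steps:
$m{\left(K \right)} = -6 + 3 K^{2}$
$P = -138$ ($P = 2 \left(\left(-1\right) 69\right) = 2 \left(-69\right) = -138$)
$X = 38$ ($X = 42 - 4 = 38$)
$G{\left(t \right)} = - \frac{1}{24}$ ($G{\left(t \right)} = - \frac{1}{2 \left(7 + 5\right)} = - \frac{1}{2 \cdot 12} = \left(- \frac{1}{2}\right) \frac{1}{12} = - \frac{1}{24}$)
$X \left(G{\left(m{\left(3 \right)} \right)} + P\right) = 38 \left(- \frac{1}{24} - 138\right) = 38 \left(- \frac{3313}{24}\right) = - \frac{62947}{12}$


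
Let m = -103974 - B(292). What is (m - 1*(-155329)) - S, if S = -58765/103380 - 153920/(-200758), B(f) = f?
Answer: 105977587414279/2075436204 ≈ 51063.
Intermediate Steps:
m = -104266 (m = -103974 - 1*292 = -103974 - 292 = -104266)
S = 411470573/2075436204 (S = -58765*1/103380 - 153920*(-1/200758) = -11753/20676 + 76960/100379 = 411470573/2075436204 ≈ 0.19826)
(m - 1*(-155329)) - S = (-104266 - 1*(-155329)) - 1*411470573/2075436204 = (-104266 + 155329) - 411470573/2075436204 = 51063 - 411470573/2075436204 = 105977587414279/2075436204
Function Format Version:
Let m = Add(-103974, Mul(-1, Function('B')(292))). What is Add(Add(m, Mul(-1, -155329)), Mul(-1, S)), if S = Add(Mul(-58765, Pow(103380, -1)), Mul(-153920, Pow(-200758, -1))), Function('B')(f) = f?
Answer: Rational(105977587414279, 2075436204) ≈ 51063.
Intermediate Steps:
m = -104266 (m = Add(-103974, Mul(-1, 292)) = Add(-103974, -292) = -104266)
S = Rational(411470573, 2075436204) (S = Add(Mul(-58765, Rational(1, 103380)), Mul(-153920, Rational(-1, 200758))) = Add(Rational(-11753, 20676), Rational(76960, 100379)) = Rational(411470573, 2075436204) ≈ 0.19826)
Add(Add(m, Mul(-1, -155329)), Mul(-1, S)) = Add(Add(-104266, Mul(-1, -155329)), Mul(-1, Rational(411470573, 2075436204))) = Add(Add(-104266, 155329), Rational(-411470573, 2075436204)) = Add(51063, Rational(-411470573, 2075436204)) = Rational(105977587414279, 2075436204)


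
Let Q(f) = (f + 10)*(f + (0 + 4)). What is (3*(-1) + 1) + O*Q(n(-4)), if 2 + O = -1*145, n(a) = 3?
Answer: -13379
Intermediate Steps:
Q(f) = (4 + f)*(10 + f) (Q(f) = (10 + f)*(f + 4) = (10 + f)*(4 + f) = (4 + f)*(10 + f))
O = -147 (O = -2 - 1*145 = -2 - 145 = -147)
(3*(-1) + 1) + O*Q(n(-4)) = (3*(-1) + 1) - 147*(40 + 3² + 14*3) = (-3 + 1) - 147*(40 + 9 + 42) = -2 - 147*91 = -2 - 13377 = -13379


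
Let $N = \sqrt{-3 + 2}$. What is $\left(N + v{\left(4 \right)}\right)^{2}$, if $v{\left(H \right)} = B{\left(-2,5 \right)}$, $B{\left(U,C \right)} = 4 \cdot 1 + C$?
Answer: $\left(9 + i\right)^{2} \approx 80.0 + 18.0 i$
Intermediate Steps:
$B{\left(U,C \right)} = 4 + C$
$v{\left(H \right)} = 9$ ($v{\left(H \right)} = 4 + 5 = 9$)
$N = i$ ($N = \sqrt{-1} = i \approx 1.0 i$)
$\left(N + v{\left(4 \right)}\right)^{2} = \left(i + 9\right)^{2} = \left(9 + i\right)^{2}$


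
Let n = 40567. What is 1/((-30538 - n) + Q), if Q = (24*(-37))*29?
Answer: -1/96857 ≈ -1.0324e-5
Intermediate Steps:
Q = -25752 (Q = -888*29 = -25752)
1/((-30538 - n) + Q) = 1/((-30538 - 1*40567) - 25752) = 1/((-30538 - 40567) - 25752) = 1/(-71105 - 25752) = 1/(-96857) = -1/96857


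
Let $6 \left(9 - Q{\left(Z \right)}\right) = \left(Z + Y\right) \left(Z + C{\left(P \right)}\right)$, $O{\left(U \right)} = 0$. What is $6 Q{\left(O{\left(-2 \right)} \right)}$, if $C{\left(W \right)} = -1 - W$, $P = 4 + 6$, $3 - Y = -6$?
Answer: $153$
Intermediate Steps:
$Y = 9$ ($Y = 3 - -6 = 3 + 6 = 9$)
$P = 10$
$Q{\left(Z \right)} = 9 - \frac{\left(-11 + Z\right) \left(9 + Z\right)}{6}$ ($Q{\left(Z \right)} = 9 - \frac{\left(Z + 9\right) \left(Z - 11\right)}{6} = 9 - \frac{\left(9 + Z\right) \left(Z - 11\right)}{6} = 9 - \frac{\left(9 + Z\right) \left(-11 + Z\right)}{6} = 9 - \frac{\left(-11 + Z\right) \left(9 + Z\right)}{6}$)
$6 Q{\left(O{\left(-2 \right)} \right)} = 6 \left(\frac{51}{2} - \frac{0^{2}}{6} + \frac{1}{3} \cdot 0\right) = 6 \left(\frac{51}{2} - 0 + 0\right) = 6 \left(\frac{51}{2} + 0 + 0\right) = 6 \cdot \frac{51}{2} = 153$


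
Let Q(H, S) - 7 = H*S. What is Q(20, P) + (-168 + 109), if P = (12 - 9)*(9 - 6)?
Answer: 128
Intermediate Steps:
P = 9 (P = 3*3 = 9)
Q(H, S) = 7 + H*S
Q(20, P) + (-168 + 109) = (7 + 20*9) + (-168 + 109) = (7 + 180) - 59 = 187 - 59 = 128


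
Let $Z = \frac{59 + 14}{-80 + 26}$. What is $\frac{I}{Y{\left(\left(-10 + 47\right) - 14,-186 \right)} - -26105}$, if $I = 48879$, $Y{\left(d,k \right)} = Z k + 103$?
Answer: $\frac{439911}{238135} \approx 1.8473$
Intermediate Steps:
$Z = - \frac{73}{54}$ ($Z = \frac{73}{-54} = 73 \left(- \frac{1}{54}\right) = - \frac{73}{54} \approx -1.3519$)
$Y{\left(d,k \right)} = 103 - \frac{73 k}{54}$ ($Y{\left(d,k \right)} = - \frac{73 k}{54} + 103 = 103 - \frac{73 k}{54}$)
$\frac{I}{Y{\left(\left(-10 + 47\right) - 14,-186 \right)} - -26105} = \frac{48879}{\left(103 - - \frac{2263}{9}\right) - -26105} = \frac{48879}{\left(103 + \frac{2263}{9}\right) + 26105} = \frac{48879}{\frac{3190}{9} + 26105} = \frac{48879}{\frac{238135}{9}} = 48879 \cdot \frac{9}{238135} = \frac{439911}{238135}$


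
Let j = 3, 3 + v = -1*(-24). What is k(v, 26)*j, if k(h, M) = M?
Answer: 78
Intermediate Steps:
v = 21 (v = -3 - 1*(-24) = -3 + 24 = 21)
k(v, 26)*j = 26*3 = 78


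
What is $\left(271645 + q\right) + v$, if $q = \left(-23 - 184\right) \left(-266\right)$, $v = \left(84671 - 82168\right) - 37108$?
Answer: $292102$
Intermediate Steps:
$v = -34605$ ($v = 2503 - 37108 = -34605$)
$q = 55062$ ($q = \left(-207\right) \left(-266\right) = 55062$)
$\left(271645 + q\right) + v = \left(271645 + 55062\right) - 34605 = 326707 - 34605 = 292102$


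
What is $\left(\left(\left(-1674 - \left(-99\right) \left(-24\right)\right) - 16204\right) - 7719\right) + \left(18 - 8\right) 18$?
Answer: $-27793$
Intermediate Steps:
$\left(\left(\left(-1674 - \left(-99\right) \left(-24\right)\right) - 16204\right) - 7719\right) + \left(18 - 8\right) 18 = \left(\left(\left(-1674 - 2376\right) - 16204\right) - 7719\right) + 10 \cdot 18 = \left(\left(\left(-1674 - 2376\right) - 16204\right) - 7719\right) + 180 = \left(\left(-4050 - 16204\right) - 7719\right) + 180 = \left(-20254 - 7719\right) + 180 = -27973 + 180 = -27793$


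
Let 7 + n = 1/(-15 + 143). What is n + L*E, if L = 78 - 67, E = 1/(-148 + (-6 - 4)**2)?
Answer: -2773/384 ≈ -7.2214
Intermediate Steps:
E = -1/48 (E = 1/(-148 + (-10)**2) = 1/(-148 + 100) = 1/(-48) = -1/48 ≈ -0.020833)
L = 11
n = -895/128 (n = -7 + 1/(-15 + 143) = -7 + 1/128 = -895/128 ≈ -6.9922)
n + L*E = -895/128 + 11*(-1/48) = -895/128 - 11/48 = -2773/384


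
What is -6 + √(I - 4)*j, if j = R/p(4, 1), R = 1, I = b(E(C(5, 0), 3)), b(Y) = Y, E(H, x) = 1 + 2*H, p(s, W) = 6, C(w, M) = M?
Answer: -6 + I*√3/6 ≈ -6.0 + 0.28868*I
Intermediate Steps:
I = 1 (I = 1 + 2*0 = 1 + 0 = 1)
j = ⅙ (j = 1/6 = 1*(⅙) = ⅙ ≈ 0.16667)
-6 + √(I - 4)*j = -6 + √(1 - 4)*(⅙) = -6 + √(-3)*(⅙) = -6 + (I*√3)*(⅙) = -6 + I*√3/6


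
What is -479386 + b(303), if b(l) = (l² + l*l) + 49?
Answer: -295719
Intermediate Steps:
b(l) = 49 + 2*l² (b(l) = (l² + l²) + 49 = 2*l² + 49 = 49 + 2*l²)
-479386 + b(303) = -479386 + (49 + 2*303²) = -479386 + (49 + 2*91809) = -479386 + (49 + 183618) = -479386 + 183667 = -295719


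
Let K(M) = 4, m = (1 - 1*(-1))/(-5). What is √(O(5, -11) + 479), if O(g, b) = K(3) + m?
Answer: √12065/5 ≈ 21.968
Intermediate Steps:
m = -⅖ (m = (1 + 1)*(-⅕) = 2*(-⅕) = -⅖ ≈ -0.40000)
O(g, b) = 18/5 (O(g, b) = 4 - ⅖ = 18/5)
√(O(5, -11) + 479) = √(18/5 + 479) = √(2413/5) = √12065/5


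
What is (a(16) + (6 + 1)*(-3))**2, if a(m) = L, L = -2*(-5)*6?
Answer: 1521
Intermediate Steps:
L = 60 (L = 10*6 = 60)
a(m) = 60
(a(16) + (6 + 1)*(-3))**2 = (60 + (6 + 1)*(-3))**2 = (60 + 7*(-3))**2 = (60 - 21)**2 = 39**2 = 1521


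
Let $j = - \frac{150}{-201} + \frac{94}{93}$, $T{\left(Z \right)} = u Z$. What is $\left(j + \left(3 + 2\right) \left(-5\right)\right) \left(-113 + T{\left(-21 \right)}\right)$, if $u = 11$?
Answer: $\frac{49820488}{6231} \approx 7995.6$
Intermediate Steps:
$T{\left(Z \right)} = 11 Z$
$j = \frac{10948}{6231}$ ($j = \left(-150\right) \left(- \frac{1}{201}\right) + 94 \cdot \frac{1}{93} = \frac{50}{67} + \frac{94}{93} = \frac{10948}{6231} \approx 1.757$)
$\left(j + \left(3 + 2\right) \left(-5\right)\right) \left(-113 + T{\left(-21 \right)}\right) = \left(\frac{10948}{6231} + \left(3 + 2\right) \left(-5\right)\right) \left(-113 + 11 \left(-21\right)\right) = \left(\frac{10948}{6231} + 5 \left(-5\right)\right) \left(-113 - 231\right) = \left(\frac{10948}{6231} - 25\right) \left(-344\right) = \left(- \frac{144827}{6231}\right) \left(-344\right) = \frac{49820488}{6231}$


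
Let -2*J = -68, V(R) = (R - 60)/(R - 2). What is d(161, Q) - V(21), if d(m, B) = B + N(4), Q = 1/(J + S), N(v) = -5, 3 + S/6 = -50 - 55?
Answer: -34403/11666 ≈ -2.9490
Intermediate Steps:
V(R) = (-60 + R)/(-2 + R)
S = -648 (S = -18 + 6*(-50 - 55) = -18 + 6*(-105) = -18 - 630 = -648)
J = 34 (J = -½*(-68) = 34)
Q = -1/614 (Q = 1/(34 - 648) = 1/(-614) = -1/614 ≈ -0.0016287)
d(m, B) = -5 + B (d(m, B) = B - 5 = -5 + B)
d(161, Q) - V(21) = (-5 - 1/614) - (-60 + 21)/(-2 + 21) = -3071/614 - (-39)/19 = -3071/614 - 1*(-39/19) = -3071/614 + 39/19 = -34403/11666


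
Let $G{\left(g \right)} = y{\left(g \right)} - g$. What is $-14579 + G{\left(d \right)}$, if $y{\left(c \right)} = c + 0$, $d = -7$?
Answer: $-14579$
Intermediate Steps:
$y{\left(c \right)} = c$
$G{\left(g \right)} = 0$ ($G{\left(g \right)} = g - g = 0$)
$-14579 + G{\left(d \right)} = -14579 + 0 = -14579$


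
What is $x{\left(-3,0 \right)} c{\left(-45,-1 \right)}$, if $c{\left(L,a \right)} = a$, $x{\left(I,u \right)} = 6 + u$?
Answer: $-6$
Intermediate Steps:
$x{\left(-3,0 \right)} c{\left(-45,-1 \right)} = \left(6 + 0\right) \left(-1\right) = 6 \left(-1\right) = -6$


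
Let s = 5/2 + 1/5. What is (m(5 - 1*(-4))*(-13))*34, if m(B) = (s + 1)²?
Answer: -302549/50 ≈ -6051.0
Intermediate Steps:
s = 27/10 (s = 5*(½) + 1*(⅕) = 5/2 + ⅕ = 27/10 ≈ 2.7000)
m(B) = 1369/100 (m(B) = (27/10 + 1)² = (37/10)² = 1369/100)
(m(5 - 1*(-4))*(-13))*34 = ((1369/100)*(-13))*34 = -17797/100*34 = -302549/50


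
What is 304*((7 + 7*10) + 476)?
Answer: 168112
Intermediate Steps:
304*((7 + 7*10) + 476) = 304*((7 + 70) + 476) = 304*(77 + 476) = 304*553 = 168112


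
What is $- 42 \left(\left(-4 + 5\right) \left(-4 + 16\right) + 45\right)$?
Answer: $-2394$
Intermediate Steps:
$- 42 \left(\left(-4 + 5\right) \left(-4 + 16\right) + 45\right) = - 42 \left(1 \cdot 12 + 45\right) = - 42 \left(12 + 45\right) = \left(-42\right) 57 = -2394$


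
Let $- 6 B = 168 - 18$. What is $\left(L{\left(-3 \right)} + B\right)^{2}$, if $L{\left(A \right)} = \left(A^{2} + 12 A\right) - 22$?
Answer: $5476$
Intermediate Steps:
$B = -25$ ($B = - \frac{168 - 18}{6} = \left(- \frac{1}{6}\right) 150 = -25$)
$L{\left(A \right)} = -22 + A^{2} + 12 A$
$\left(L{\left(-3 \right)} + B\right)^{2} = \left(\left(-22 + \left(-3\right)^{2} + 12 \left(-3\right)\right) - 25\right)^{2} = \left(\left(-22 + 9 - 36\right) - 25\right)^{2} = \left(-49 - 25\right)^{2} = \left(-74\right)^{2} = 5476$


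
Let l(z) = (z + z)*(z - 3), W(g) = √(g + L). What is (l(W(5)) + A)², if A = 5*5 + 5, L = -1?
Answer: 676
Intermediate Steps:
W(g) = √(-1 + g) (W(g) = √(g - 1) = √(-1 + g))
A = 30 (A = 25 + 5 = 30)
l(z) = 2*z*(-3 + z) (l(z) = (2*z)*(-3 + z) = 2*z*(-3 + z))
(l(W(5)) + A)² = (2*√(-1 + 5)*(-3 + √(-1 + 5)) + 30)² = (2*√4*(-3 + √4) + 30)² = (2*2*(-3 + 2) + 30)² = (2*2*(-1) + 30)² = (-4 + 30)² = 26² = 676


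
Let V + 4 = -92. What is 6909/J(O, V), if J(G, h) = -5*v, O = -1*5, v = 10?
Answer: -6909/50 ≈ -138.18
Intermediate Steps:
V = -96 (V = -4 - 92 = -96)
O = -5
J(G, h) = -50 (J(G, h) = -5*10 = -50)
6909/J(O, V) = 6909/(-50) = 6909*(-1/50) = -6909/50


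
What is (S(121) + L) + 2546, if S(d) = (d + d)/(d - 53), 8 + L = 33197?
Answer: 1215111/34 ≈ 35739.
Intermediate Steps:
L = 33189 (L = -8 + 33197 = 33189)
S(d) = 2*d/(-53 + d) (S(d) = (2*d)/(-53 + d) = 2*d/(-53 + d))
(S(121) + L) + 2546 = (2*121/(-53 + 121) + 33189) + 2546 = (2*121/68 + 33189) + 2546 = (2*121*(1/68) + 33189) + 2546 = (121/34 + 33189) + 2546 = 1128547/34 + 2546 = 1215111/34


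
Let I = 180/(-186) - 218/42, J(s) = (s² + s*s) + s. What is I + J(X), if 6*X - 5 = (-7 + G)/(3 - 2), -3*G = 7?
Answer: -102601/17577 ≈ -5.8372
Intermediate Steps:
G = -7/3 (G = -⅓*7 = -7/3 ≈ -2.3333)
X = -13/18 (X = ⅚ + ((-7 - 7/3)/(3 - 2))/6 = ⅚ + (-28/3/1)/6 = ⅚ + (-28/3*1)/6 = ⅚ + (⅙)*(-28/3) = ⅚ - 14/9 = -13/18 ≈ -0.72222)
J(s) = s + 2*s² (J(s) = (s² + s²) + s = 2*s² + s = s + 2*s²)
I = -4009/651 (I = 180*(-1/186) - 218*1/42 = -30/31 - 109/21 = -4009/651 ≈ -6.1582)
I + J(X) = -4009/651 - 13*(1 + 2*(-13/18))/18 = -4009/651 - 13*(1 - 13/9)/18 = -4009/651 - 13/18*(-4/9) = -4009/651 + 26/81 = -102601/17577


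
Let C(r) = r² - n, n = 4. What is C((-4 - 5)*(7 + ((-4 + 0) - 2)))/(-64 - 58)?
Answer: -77/122 ≈ -0.63115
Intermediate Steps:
C(r) = -4 + r² (C(r) = r² - 1*4 = r² - 4 = -4 + r²)
C((-4 - 5)*(7 + ((-4 + 0) - 2)))/(-64 - 58) = (-4 + ((-4 - 5)*(7 + ((-4 + 0) - 2)))²)/(-64 - 58) = (-4 + (-9*(7 + (-4 - 2)))²)/(-122) = -(-4 + (-9*(7 - 6))²)/122 = -(-4 + (-9*1)²)/122 = -(-4 + (-9)²)/122 = -(-4 + 81)/122 = -1/122*77 = -77/122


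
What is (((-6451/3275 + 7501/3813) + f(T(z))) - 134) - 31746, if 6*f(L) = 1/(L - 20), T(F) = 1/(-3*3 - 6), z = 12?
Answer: -239658624016451/7517520150 ≈ -31880.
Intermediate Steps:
T(F) = -1/15 (T(F) = 1/(-9 - 6) = 1/(-15) = -1/15)
f(L) = 1/(6*(-20 + L)) (f(L) = 1/(6*(L - 20)) = 1/(6*(-20 + L)))
(((-6451/3275 + 7501/3813) + f(T(z))) - 134) - 31746 = (((-6451/3275 + 7501/3813) + 1/(6*(-20 - 1/15))) - 134) - 31746 = (((-6451*1/3275 + 7501*(1/3813)) + 1/(6*(-301/15))) - 134) - 31746 = (((-6451/3275 + 7501/3813) + (1/6)*(-15/301)) - 134) - 31746 = ((-31888/12487575 - 5/602) - 134) - 31746 = (-81634451/7517520150 - 134) - 31746 = -1007429334551/7517520150 - 31746 = -239658624016451/7517520150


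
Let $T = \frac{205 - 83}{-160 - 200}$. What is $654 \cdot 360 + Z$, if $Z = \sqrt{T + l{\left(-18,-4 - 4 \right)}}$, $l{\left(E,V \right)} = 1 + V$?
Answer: $235440 + \frac{i \sqrt{6605}}{30} \approx 2.3544 \cdot 10^{5} + 2.709 i$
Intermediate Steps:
$T = - \frac{61}{180}$ ($T = \frac{122}{-360} = 122 \left(- \frac{1}{360}\right) = - \frac{61}{180} \approx -0.33889$)
$Z = \frac{i \sqrt{6605}}{30}$ ($Z = \sqrt{- \frac{61}{180} + \left(1 - 8\right)} = \sqrt{- \frac{61}{180} - 7} = \sqrt{- \frac{1321}{180}} = \frac{i \sqrt{6605}}{30} \approx 2.709 i$)
$654 \cdot 360 + Z = 654 \cdot 360 + \frac{i \sqrt{6605}}{30} = 235440 + \frac{i \sqrt{6605}}{30}$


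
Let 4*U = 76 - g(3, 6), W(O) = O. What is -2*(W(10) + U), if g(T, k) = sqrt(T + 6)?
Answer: -113/2 ≈ -56.500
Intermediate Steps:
g(T, k) = sqrt(6 + T)
U = 73/4 (U = (76 - sqrt(6 + 3))/4 = (76 - sqrt(9))/4 = (76 - 1*3)/4 = (76 - 3)/4 = (1/4)*73 = 73/4 ≈ 18.250)
-2*(W(10) + U) = -2*(10 + 73/4) = -2*113/4 = -113/2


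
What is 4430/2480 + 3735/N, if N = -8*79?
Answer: -20197/4898 ≈ -4.1235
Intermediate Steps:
N = -632
4430/2480 + 3735/N = 4430/2480 + 3735/(-632) = 4430*(1/2480) + 3735*(-1/632) = 443/248 - 3735/632 = -20197/4898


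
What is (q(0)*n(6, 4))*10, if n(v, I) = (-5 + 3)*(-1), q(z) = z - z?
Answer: 0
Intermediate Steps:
q(z) = 0
n(v, I) = 2 (n(v, I) = -2*(-1) = 2)
(q(0)*n(6, 4))*10 = (0*2)*10 = 0*10 = 0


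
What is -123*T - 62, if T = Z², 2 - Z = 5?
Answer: -1169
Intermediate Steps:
Z = -3 (Z = 2 - 1*5 = 2 - 5 = -3)
T = 9 (T = (-3)² = 9)
-123*T - 62 = -123*9 - 62 = -1107 - 62 = -1169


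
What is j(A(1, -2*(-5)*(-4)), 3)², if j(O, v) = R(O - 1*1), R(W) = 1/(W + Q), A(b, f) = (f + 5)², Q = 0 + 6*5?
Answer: 1/1572516 ≈ 6.3592e-7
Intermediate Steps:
Q = 30 (Q = 0 + 30 = 30)
A(b, f) = (5 + f)²
R(W) = 1/(30 + W) (R(W) = 1/(W + 30) = 1/(30 + W))
j(O, v) = 1/(29 + O) (j(O, v) = 1/(30 + (O - 1*1)) = 1/(30 + (O - 1)) = 1/(30 + (-1 + O)) = 1/(29 + O))
j(A(1, -2*(-5)*(-4)), 3)² = (1/(29 + (5 - 2*(-5)*(-4))²))² = (1/(29 + (5 + 10*(-4))²))² = (1/(29 + (5 - 40)²))² = (1/(29 + (-35)²))² = (1/(29 + 1225))² = (1/1254)² = 1/1572516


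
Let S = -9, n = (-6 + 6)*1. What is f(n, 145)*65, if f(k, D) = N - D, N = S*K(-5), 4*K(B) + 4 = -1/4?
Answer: -140855/16 ≈ -8803.4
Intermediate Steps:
n = 0 (n = 0*1 = 0)
K(B) = -17/16 (K(B) = -1 + (-1/4)/4 = -1 + (-1*¼)/4 = -1 + (¼)*(-¼) = -1 - 1/16 = -17/16)
N = 153/16 (N = -9*(-17/16) = 153/16 ≈ 9.5625)
f(k, D) = 153/16 - D
f(n, 145)*65 = (153/16 - 1*145)*65 = (153/16 - 145)*65 = -2167/16*65 = -140855/16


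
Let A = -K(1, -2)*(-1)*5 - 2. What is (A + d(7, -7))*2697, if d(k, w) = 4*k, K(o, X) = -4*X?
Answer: 178002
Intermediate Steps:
A = 38 (A = --4*(-2)*(-1)*5 - 2 = -8*(-1)*5 - 2 = -(-8)*5 - 2 = -1*(-40) - 2 = 40 - 2 = 38)
(A + d(7, -7))*2697 = (38 + 4*7)*2697 = (38 + 28)*2697 = 66*2697 = 178002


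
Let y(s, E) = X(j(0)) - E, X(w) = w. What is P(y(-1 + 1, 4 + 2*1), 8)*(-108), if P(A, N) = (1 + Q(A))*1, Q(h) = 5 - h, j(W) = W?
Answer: -1296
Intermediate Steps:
y(s, E) = -E (y(s, E) = 0 - E = -E)
P(A, N) = 6 - A (P(A, N) = (1 + (5 - A))*1 = (6 - A)*1 = 6 - A)
P(y(-1 + 1, 4 + 2*1), 8)*(-108) = (6 - (-1)*(4 + 2*1))*(-108) = (6 - (-1)*(4 + 2))*(-108) = (6 - (-1)*6)*(-108) = (6 - 1*(-6))*(-108) = (6 + 6)*(-108) = 12*(-108) = -1296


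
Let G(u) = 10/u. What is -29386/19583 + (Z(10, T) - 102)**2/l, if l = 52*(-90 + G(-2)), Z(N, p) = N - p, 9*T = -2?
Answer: -6279881237/1958985405 ≈ -3.2057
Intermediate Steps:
T = -2/9 (T = (1/9)*(-2) = -2/9 ≈ -0.22222)
l = -4940 (l = 52*(-90 + 10/(-2)) = 52*(-90 + 10*(-1/2)) = 52*(-90 - 5) = 52*(-95) = -4940)
-29386/19583 + (Z(10, T) - 102)**2/l = -29386/19583 + ((10 - 1*(-2/9)) - 102)**2/(-4940) = -29386*1/19583 + ((10 + 2/9) - 102)**2*(-1/4940) = -29386/19583 + (92/9 - 102)**2*(-1/4940) = -29386/19583 + (-826/9)**2*(-1/4940) = -29386/19583 + (682276/81)*(-1/4940) = -29386/19583 - 170569/100035 = -6279881237/1958985405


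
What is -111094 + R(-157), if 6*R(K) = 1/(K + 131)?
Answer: -17330665/156 ≈ -1.1109e+5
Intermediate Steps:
R(K) = 1/(6*(131 + K)) (R(K) = 1/(6*(K + 131)) = 1/(6*(131 + K)))
-111094 + R(-157) = -111094 + 1/(6*(131 - 157)) = -111094 + (⅙)/(-26) = -111094 + (⅙)*(-1/26) = -111094 - 1/156 = -17330665/156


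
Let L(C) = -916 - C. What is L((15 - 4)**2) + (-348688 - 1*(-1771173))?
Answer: 1421448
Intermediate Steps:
L((15 - 4)**2) + (-348688 - 1*(-1771173)) = (-916 - (15 - 4)**2) + (-348688 - 1*(-1771173)) = (-916 - 1*11**2) + (-348688 + 1771173) = (-916 - 1*121) + 1422485 = (-916 - 121) + 1422485 = -1037 + 1422485 = 1421448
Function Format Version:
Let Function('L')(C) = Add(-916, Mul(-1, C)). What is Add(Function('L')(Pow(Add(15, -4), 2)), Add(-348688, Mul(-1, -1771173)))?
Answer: 1421448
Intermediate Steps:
Add(Function('L')(Pow(Add(15, -4), 2)), Add(-348688, Mul(-1, -1771173))) = Add(Add(-916, Mul(-1, Pow(Add(15, -4), 2))), Add(-348688, Mul(-1, -1771173))) = Add(Add(-916, Mul(-1, Pow(11, 2))), Add(-348688, 1771173)) = Add(Add(-916, Mul(-1, 121)), 1422485) = Add(Add(-916, -121), 1422485) = Add(-1037, 1422485) = 1421448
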